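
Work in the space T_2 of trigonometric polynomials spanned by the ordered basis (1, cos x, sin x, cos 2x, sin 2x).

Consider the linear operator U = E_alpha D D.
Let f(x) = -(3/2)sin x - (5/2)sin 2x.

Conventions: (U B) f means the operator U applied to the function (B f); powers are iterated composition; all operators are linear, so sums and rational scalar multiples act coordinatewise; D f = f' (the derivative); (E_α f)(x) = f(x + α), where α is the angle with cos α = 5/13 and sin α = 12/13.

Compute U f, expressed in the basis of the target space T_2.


the image equals g(x) = (18/13)cos x + (15/26)sin x + (1200/169)cos 2x - (1190/169)sin 2x

D f = -(3/2)cos x - 5cos 2x
D D f = (3/2)sin x + 10sin 2x
E_alpha D D f = (18/13)cos x + (15/26)sin x + (1200/169)cos 2x - (1190/169)sin 2x


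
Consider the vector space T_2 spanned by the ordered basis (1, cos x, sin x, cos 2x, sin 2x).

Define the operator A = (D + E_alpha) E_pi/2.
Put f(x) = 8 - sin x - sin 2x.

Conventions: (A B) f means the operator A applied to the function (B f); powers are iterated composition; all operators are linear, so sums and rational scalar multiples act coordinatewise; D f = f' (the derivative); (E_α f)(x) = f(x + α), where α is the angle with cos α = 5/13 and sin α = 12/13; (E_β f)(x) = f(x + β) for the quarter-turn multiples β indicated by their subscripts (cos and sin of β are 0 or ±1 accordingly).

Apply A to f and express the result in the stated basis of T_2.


the result is g(x) = 8 - (5/13)cos x + (25/13)sin x + (458/169)cos 2x - (119/169)sin 2x

E_pi/2 f = 8 - cos x + sin 2x
D E_pi/2 f = sin x + 2cos 2x
E_alpha E_pi/2 f = 8 - (5/13)cos x + (12/13)sin x + (120/169)cos 2x - (119/169)sin 2x
(D + E_alpha) E_pi/2 f = 8 - (5/13)cos x + (25/13)sin x + (458/169)cos 2x - (119/169)sin 2x


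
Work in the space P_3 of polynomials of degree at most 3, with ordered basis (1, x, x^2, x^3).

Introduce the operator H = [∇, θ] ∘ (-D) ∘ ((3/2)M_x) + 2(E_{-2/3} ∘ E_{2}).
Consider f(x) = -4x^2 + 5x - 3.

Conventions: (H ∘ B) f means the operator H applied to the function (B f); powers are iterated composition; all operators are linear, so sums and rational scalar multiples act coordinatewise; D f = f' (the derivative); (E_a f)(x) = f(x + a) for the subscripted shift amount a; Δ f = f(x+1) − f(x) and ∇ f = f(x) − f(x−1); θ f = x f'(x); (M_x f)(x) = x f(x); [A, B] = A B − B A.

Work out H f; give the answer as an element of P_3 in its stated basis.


g(x) = -8x^2 + (74/3)x - 521/9

M_x f = -4x^3 + 5x^2 - 3x
((3/2)M_x) f = -6x^3 + (15/2)x^2 - (9/2)x
D ((3/2)M_x) f = -18x^2 + 15x - 9/2
(-D) ((3/2)M_x) f = 18x^2 - 15x + 9/2
θ (-D) ((3/2)M_x) f = 36x^2 - 15x
∇ θ (-D) ((3/2)M_x) f = 72x - 51
∇ (-D) ((3/2)M_x) f = 36x - 33
θ ∇ (-D) ((3/2)M_x) f = 36x
[∇, θ] (-D) ((3/2)M_x) f = 36x - 51
E_{2} f = -4x^2 - 11x - 9
E_{-2/3} E_{2} f = -4x^2 - (17/3)x - 31/9
(2(E_{-2/3} ∘ E_{2})) f = -8x^2 - (34/3)x - 62/9
([∇, θ] ∘ (-D) ∘ ((3/2)M_x) + 2(E_{-2/3} ∘ E_{2})) f = -8x^2 + (74/3)x - 521/9


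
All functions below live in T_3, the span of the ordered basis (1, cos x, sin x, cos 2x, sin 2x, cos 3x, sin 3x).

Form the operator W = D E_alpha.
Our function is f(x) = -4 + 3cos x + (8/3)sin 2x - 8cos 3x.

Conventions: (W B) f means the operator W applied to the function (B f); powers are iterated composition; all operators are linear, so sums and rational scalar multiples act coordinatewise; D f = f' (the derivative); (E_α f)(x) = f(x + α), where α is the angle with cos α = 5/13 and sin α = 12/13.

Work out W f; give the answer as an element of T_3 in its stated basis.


the image equals g(x) = -(36/13)cos x - (15/13)sin x - (1904/507)cos 2x - (640/169)sin 2x - (19872/2197)cos 3x - (48840/2197)sin 3x

E_alpha f = -4 + (15/13)cos x - (36/13)sin x + (320/169)cos 2x - (952/507)sin 2x + (16280/2197)cos 3x - (6624/2197)sin 3x
D E_alpha f = -(36/13)cos x - (15/13)sin x - (1904/507)cos 2x - (640/169)sin 2x - (19872/2197)cos 3x - (48840/2197)sin 3x


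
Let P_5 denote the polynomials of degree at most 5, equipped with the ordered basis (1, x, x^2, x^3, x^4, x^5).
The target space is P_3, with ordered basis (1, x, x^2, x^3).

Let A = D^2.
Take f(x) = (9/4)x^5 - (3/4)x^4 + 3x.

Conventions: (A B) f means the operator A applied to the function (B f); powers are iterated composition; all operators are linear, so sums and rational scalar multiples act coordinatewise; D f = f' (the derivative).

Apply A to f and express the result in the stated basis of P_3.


D f = (45/4)x^4 - 3x^3 + 3
D D f = 45x^3 - 9x^2

g(x) = 45x^3 - 9x^2


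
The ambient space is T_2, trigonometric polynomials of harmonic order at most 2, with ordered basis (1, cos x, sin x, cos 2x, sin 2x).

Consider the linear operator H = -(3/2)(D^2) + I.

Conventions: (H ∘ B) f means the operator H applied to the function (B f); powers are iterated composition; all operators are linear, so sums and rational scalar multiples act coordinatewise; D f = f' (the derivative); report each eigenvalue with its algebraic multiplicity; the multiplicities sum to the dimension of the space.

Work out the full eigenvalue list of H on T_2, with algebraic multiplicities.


image of 1: 1
image of cos x: (5/2)cos x
image of sin x: (5/2)sin x
image of cos 2x: 7cos 2x
image of sin 2x: 7sin 2x
the matrix is diagonal; its diagonal is (1, 5/2, 5/2, 7, 7)
for a triangular matrix the eigenvalues are the diagonal entries, with algebraic multiplicity their repetition count

λ = 1 (multiplicity 1), λ = 5/2 (multiplicity 2), λ = 7 (multiplicity 2)


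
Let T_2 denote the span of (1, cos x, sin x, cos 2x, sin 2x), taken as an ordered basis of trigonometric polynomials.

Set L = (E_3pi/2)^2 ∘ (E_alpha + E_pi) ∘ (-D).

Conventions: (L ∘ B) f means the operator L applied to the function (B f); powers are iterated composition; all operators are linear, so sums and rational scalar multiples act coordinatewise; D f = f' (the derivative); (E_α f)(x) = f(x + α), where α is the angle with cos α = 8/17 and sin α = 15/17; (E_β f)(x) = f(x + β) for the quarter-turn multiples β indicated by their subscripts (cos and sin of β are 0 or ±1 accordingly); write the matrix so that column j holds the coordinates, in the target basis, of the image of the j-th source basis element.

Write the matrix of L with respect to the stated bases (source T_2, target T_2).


image of 1: 0
image of cos x: -(15/17)cos x + (9/17)sin x
image of sin x: -(9/17)cos x - (15/17)sin x
image of cos 2x: (480/289)cos 2x + (256/289)sin 2x
image of sin 2x: -(256/289)cos 2x + (480/289)sin 2x
each image's coordinates form column j of the matrix

the matrix is [[0, 0, 0, 0, 0]; [0, -15/17, -9/17, 0, 0]; [0, 9/17, -15/17, 0, 0]; [0, 0, 0, 480/289, -256/289]; [0, 0, 0, 256/289, 480/289]] (rows listed top to bottom)


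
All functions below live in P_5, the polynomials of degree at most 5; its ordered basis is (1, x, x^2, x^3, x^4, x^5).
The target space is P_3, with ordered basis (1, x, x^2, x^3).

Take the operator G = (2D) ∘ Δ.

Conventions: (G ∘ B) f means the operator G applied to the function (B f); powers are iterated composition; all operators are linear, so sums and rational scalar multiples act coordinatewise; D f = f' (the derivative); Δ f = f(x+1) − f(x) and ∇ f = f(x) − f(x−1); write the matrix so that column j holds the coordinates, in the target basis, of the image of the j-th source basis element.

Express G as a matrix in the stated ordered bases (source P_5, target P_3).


image of 1: 0
image of x: 0
image of x^2: 4
image of x^3: 12x + 6
image of x^4: 24x^2 + 24x + 8
image of x^5: 40x^3 + 60x^2 + 40x + 10
each image's coordinates form column j of the matrix

the matrix is [[0, 0, 4, 6, 8, 10]; [0, 0, 0, 12, 24, 40]; [0, 0, 0, 0, 24, 60]; [0, 0, 0, 0, 0, 40]] (rows listed top to bottom)


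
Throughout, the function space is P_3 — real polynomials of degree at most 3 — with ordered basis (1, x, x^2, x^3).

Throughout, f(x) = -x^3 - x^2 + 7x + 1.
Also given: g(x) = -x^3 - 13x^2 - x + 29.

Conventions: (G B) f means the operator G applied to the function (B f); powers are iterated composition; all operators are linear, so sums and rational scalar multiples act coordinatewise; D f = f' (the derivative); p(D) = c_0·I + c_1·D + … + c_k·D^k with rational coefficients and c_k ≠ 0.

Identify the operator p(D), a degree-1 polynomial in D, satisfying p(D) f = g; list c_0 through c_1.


p(D) = I + 4·D, i.e. c_0 = 1, c_1 = 4

D^0 f = -x^3 - x^2 + 7x + 1
D^1 f = -3x^2 - 2x + 7
matching coefficients of g against c_0 f + c_1 Df + … from the top degree down determines the c_i
solution: c_0 = 1, c_1 = 4


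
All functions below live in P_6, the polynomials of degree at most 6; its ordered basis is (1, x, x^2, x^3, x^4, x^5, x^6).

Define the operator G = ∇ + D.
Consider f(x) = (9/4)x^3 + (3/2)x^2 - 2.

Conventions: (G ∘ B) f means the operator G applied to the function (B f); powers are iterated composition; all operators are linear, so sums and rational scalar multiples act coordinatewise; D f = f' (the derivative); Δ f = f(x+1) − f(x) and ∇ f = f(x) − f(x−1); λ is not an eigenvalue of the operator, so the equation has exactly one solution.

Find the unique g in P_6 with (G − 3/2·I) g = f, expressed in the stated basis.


write g with unknown coordinates in the stated basis and equate coefficients in (G − 3/2·I) g = f
solving from the highest basis element down gives g = -(3/2)x^3 - 7x^2 - (47/3)x - 143/9
check: G g = -9x^2 - (47/2)x - 155/6
so G g − 3/2·g = (9/4)x^3 + (3/2)x^2 - 2 = f ✓

g(x) = -(3/2)x^3 - 7x^2 - (47/3)x - 143/9


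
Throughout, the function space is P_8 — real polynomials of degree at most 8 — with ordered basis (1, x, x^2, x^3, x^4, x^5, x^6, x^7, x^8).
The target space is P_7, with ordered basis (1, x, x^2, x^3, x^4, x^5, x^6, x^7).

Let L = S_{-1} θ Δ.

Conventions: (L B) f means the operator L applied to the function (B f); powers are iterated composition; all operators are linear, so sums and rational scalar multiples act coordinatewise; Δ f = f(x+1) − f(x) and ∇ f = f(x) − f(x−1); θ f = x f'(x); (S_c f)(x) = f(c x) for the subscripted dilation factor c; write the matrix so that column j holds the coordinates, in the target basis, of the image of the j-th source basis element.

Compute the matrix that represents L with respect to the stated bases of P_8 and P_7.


the matrix is [[0, 0, 0, 0, 0, 0, 0, 0, 0]; [0, 0, -2, -3, -4, -5, -6, -7, -8]; [0, 0, 0, 6, 12, 20, 30, 42, 56]; [0, 0, 0, 0, -12, -30, -60, -105, -168]; [0, 0, 0, 0, 0, 20, 60, 140, 280]; [0, 0, 0, 0, 0, 0, -30, -105, -280]; [0, 0, 0, 0, 0, 0, 0, 42, 168]; [0, 0, 0, 0, 0, 0, 0, 0, -56]] (rows listed top to bottom)

image of 1: 0
image of x: 0
image of x^2: -2x
image of x^3: 6x^2 - 3x
image of x^4: -12x^3 + 12x^2 - 4x
image of x^5: 20x^4 - 30x^3 + 20x^2 - 5x
image of x^6: -30x^5 + 60x^4 - 60x^3 + 30x^2 - 6x
image of x^7: 42x^6 - 105x^5 + 140x^4 - 105x^3 + 42x^2 - 7x
image of x^8: -56x^7 + 168x^6 - 280x^5 + 280x^4 - 168x^3 + 56x^2 - 8x
each image's coordinates form column j of the matrix


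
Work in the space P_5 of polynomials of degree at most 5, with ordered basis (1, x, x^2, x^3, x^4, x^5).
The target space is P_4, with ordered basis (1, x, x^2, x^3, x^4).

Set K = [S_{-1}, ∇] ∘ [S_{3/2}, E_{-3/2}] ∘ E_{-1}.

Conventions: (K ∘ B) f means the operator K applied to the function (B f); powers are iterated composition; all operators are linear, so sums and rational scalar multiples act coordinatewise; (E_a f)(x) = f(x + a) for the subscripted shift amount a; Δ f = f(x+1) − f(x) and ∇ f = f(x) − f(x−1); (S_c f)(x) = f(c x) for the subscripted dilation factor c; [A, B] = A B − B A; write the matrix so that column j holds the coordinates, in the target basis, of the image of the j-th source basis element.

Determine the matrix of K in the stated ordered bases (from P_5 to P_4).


the matrix is [[0, 0, 9/2, -621/16, 3915/16, -352935/256]; [0, 0, 0, -81/4, 1863/8, -58725/32]; [0, 0, 0, 0, 243/4, -27945/32]; [0, 0, 0, 0, 0, -1215/8]; [0, 0, 0, 0, 0, 0]] (rows listed top to bottom)

image of 1: 0
image of x: 0
image of x^2: 9/2
image of x^3: -(81/4)x - 621/16
image of x^4: (243/4)x^2 + (1863/8)x + 3915/16
image of x^5: -(1215/8)x^3 - (27945/32)x^2 - (58725/32)x - 352935/256
each image's coordinates form column j of the matrix


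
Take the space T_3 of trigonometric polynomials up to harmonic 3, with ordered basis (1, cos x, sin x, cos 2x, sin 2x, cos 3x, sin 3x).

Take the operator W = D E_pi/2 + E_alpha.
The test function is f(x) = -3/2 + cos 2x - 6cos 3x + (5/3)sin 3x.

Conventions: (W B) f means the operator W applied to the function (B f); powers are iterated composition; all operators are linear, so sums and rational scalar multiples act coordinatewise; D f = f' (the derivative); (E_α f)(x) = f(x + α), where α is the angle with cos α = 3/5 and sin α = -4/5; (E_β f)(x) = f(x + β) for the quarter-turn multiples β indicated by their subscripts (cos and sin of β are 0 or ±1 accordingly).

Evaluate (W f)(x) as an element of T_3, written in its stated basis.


E_pi/2 f = -3/2 - cos 2x - (5/3)cos 3x - 6sin 3x
D E_pi/2 f = 2sin 2x - 18cos 3x + 5sin 3x
E_alpha f = -3/2 - (7/25)cos 2x + (24/25)sin 2x + (1886/375)cos 3x - (459/125)sin 3x
(D E_pi/2 + E_alpha) f = -3/2 - (7/25)cos 2x + (74/25)sin 2x - (4864/375)cos 3x + (166/125)sin 3x

g(x) = -3/2 - (7/25)cos 2x + (74/25)sin 2x - (4864/375)cos 3x + (166/125)sin 3x


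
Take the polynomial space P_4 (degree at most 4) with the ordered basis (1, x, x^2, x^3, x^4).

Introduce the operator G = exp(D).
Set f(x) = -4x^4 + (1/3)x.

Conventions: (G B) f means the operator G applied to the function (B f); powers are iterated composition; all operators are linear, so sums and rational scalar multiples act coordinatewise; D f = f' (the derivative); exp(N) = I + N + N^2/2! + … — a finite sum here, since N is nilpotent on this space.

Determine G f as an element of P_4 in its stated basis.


order-1 term: -16x^3 + 1/3
order-2 term: -24x^2
order-3 term: -16x
order-4 term: -4
the series for exp(D) f terminates at order 4
exp(D) f = -4x^4 - 16x^3 - 24x^2 - (47/3)x - 11/3

the image equals g(x) = -4x^4 - 16x^3 - 24x^2 - (47/3)x - 11/3


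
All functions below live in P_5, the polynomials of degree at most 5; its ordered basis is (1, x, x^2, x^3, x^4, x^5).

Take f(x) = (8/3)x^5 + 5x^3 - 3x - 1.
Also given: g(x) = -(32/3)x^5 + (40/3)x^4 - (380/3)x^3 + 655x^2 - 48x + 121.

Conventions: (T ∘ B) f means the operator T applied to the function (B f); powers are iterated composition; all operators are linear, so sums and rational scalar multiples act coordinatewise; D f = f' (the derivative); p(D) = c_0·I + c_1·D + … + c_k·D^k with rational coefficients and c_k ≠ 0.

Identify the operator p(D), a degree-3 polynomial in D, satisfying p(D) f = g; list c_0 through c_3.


p(D) = -4·I + D − 2·D^2 + 4·D^3, i.e. c_0 = -4, c_1 = 1, c_2 = -2, c_3 = 4

D^0 f = (8/3)x^5 + 5x^3 - 3x - 1
D^1 f = (40/3)x^4 + 15x^2 - 3
D^2 f = (160/3)x^3 + 30x
D^3 f = 160x^2 + 30
matching coefficients of g against c_0 f + c_1 Df + … from the top degree down determines the c_i
solution: c_0 = -4, c_1 = 1, c_2 = -2, c_3 = 4


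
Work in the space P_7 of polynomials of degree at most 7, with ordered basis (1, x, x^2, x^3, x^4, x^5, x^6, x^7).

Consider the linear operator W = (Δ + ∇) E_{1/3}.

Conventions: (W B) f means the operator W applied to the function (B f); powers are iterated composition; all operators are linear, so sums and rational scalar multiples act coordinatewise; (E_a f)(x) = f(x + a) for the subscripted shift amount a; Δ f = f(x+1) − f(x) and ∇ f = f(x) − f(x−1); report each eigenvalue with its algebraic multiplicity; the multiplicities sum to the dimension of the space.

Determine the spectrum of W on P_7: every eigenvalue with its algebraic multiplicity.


λ = 0 (multiplicity 8)

image of 1: 0
image of x: 2
image of x^2: 4x + 4/3
image of x^3: 6x^2 + 4x + 8/3
image of x^4: 8x^3 + 8x^2 + (32/3)x + 80/27
image of x^5: 10x^4 + (40/3)x^3 + (80/3)x^2 + (400/27)x + 352/81
image of x^6: 12x^5 + 20x^4 + (160/3)x^3 + (400/9)x^2 + (704/27)x + 448/81
image of x^7: 14x^6 + 28x^5 + (280/3)x^4 + (2800/27)x^3 + (2464/27)x^2 + (3136/81)x + 5504/729
the matrix is upper triangular; its diagonal is (0, 0, 0, 0, 0, 0, 0, 0)
for a triangular matrix the eigenvalues are the diagonal entries, with algebraic multiplicity their repetition count


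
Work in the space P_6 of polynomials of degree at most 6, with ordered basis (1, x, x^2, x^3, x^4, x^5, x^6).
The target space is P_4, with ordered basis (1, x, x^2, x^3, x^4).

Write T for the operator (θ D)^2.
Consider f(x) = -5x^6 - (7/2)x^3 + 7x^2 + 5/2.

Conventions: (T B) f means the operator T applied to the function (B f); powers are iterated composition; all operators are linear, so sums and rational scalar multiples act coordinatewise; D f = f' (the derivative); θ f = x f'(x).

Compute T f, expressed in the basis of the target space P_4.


the image equals g(x) = -3000x^4 - 42x

D f = -30x^5 - (21/2)x^2 + 14x
θ D f = -150x^5 - 21x^2 + 14x
D (θ D) f = -750x^4 - 42x + 14
θ D (θ D) f = -3000x^4 - 42x


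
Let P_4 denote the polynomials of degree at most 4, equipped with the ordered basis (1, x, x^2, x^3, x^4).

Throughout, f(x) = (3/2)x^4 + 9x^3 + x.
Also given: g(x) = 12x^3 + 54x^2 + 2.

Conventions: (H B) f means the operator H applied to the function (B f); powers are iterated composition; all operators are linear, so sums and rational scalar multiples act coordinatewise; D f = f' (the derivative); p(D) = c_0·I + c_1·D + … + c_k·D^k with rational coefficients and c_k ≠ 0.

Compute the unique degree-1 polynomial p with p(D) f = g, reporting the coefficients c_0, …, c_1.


c_0 = 0, c_1 = 2

D^0 f = (3/2)x^4 + 9x^3 + x
D^1 f = 6x^3 + 27x^2 + 1
matching coefficients of g against c_0 f + c_1 Df + … from the top degree down determines the c_i
solution: c_0 = 0, c_1 = 2


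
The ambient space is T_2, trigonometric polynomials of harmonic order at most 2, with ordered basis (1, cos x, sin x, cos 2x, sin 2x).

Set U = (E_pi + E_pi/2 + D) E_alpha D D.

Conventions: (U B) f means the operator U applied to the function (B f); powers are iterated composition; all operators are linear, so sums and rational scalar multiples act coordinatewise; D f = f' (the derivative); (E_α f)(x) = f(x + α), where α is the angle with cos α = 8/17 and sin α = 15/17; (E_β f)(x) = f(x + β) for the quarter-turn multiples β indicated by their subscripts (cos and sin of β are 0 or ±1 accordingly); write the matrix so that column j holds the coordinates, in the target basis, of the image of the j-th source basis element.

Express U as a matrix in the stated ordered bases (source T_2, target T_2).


image of 1: 0
image of cos x: (38/17)cos x + (1/17)sin x
image of sin x: -(1/17)cos x + (38/17)sin x
image of cos 2x: (1920/289)cos 2x - (1288/289)sin 2x
image of sin 2x: (1288/289)cos 2x + (1920/289)sin 2x
each image's coordinates form column j of the matrix

the matrix is [[0, 0, 0, 0, 0]; [0, 38/17, -1/17, 0, 0]; [0, 1/17, 38/17, 0, 0]; [0, 0, 0, 1920/289, 1288/289]; [0, 0, 0, -1288/289, 1920/289]] (rows listed top to bottom)


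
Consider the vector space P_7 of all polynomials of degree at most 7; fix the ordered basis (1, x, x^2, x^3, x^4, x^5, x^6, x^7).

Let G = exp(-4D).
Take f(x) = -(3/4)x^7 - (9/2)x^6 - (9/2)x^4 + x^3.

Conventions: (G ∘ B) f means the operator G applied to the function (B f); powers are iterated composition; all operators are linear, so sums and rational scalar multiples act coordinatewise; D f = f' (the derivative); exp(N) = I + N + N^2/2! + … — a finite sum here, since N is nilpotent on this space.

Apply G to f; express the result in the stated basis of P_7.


order-1 term: 21x^6 + 108x^5 + 72x^3 - 12x^2
order-2 term: -252x^5 - 1080x^4 - 432x^2 + 48x
order-3 term: 1680x^4 + 5760x^3 + 1152x - 64
order-4 term: -6720x^3 - 17280x^2 - 1152
order-5 term: 16128x^2 + 27648x
order-6 term: -21504x - 18432
order-7 term: 12288
the series for exp(-4D) f terminates at order 7
exp(-4D) f = -(3/4)x^7 + (33/2)x^6 - 144x^5 + (1191/2)x^4 - 887x^3 - 1596x^2 + 7344x - 7360

the image equals g(x) = -(3/4)x^7 + (33/2)x^6 - 144x^5 + (1191/2)x^4 - 887x^3 - 1596x^2 + 7344x - 7360


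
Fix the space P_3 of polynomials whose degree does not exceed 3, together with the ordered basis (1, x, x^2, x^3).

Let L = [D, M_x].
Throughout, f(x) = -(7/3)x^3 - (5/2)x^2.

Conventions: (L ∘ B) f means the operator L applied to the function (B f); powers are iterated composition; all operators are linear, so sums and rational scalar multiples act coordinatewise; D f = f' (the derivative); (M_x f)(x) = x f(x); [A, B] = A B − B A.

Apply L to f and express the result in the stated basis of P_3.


M_x f = -(7/3)x^4 - (5/2)x^3
D M_x f = -(28/3)x^3 - (15/2)x^2
D f = -7x^2 - 5x
M_x D f = -7x^3 - 5x^2
[D, M_x] f = -(7/3)x^3 - (5/2)x^2

the image equals g(x) = -(7/3)x^3 - (5/2)x^2


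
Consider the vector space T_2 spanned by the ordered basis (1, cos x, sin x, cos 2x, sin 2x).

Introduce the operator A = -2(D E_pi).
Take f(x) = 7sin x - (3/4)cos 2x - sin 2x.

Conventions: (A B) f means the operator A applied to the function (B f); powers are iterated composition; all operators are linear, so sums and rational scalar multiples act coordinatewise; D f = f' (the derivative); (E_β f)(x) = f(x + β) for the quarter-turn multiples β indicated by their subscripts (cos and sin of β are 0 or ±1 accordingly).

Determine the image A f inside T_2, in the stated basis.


E_pi f = -7sin x - (3/4)cos 2x - sin 2x
D E_pi f = -7cos x - 2cos 2x + (3/2)sin 2x
(-2(D E_pi)) f = 14cos x + 4cos 2x - 3sin 2x

g(x) = 14cos x + 4cos 2x - 3sin 2x


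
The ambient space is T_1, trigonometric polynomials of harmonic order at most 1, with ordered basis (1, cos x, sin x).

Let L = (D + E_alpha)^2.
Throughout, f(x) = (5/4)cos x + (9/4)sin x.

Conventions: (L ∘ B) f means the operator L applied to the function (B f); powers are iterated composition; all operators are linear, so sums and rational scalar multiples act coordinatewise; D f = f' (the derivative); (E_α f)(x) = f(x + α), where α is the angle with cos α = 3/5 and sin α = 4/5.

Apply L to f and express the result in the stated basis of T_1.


D f = (9/4)cos x - (5/4)sin x
E_alpha f = (51/20)cos x + (7/20)sin x
(D + E_alpha) f = (24/5)cos x - (9/10)sin x
D (D + E_alpha) f = -(9/10)cos x - (24/5)sin x
E_alpha (D + E_alpha) f = (54/25)cos x - (219/50)sin x
(D + E_alpha) (D + E_alpha) f = (63/50)cos x - (459/50)sin x

the result is g(x) = (63/50)cos x - (459/50)sin x


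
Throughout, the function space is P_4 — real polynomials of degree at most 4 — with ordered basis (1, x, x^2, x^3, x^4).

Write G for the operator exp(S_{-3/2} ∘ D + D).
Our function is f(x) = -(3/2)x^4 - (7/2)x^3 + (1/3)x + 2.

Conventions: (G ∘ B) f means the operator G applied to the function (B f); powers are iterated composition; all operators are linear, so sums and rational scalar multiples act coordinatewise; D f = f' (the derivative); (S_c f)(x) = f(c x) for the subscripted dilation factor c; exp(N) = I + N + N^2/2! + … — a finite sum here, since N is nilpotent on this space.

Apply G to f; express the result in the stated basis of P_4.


the result is g(x) = -(3/2)x^4 + (43/4)x^3 + (1131/32)x^2 - (553/96)x + 473/192

order-1 term: (57/4)x^3 - (273/8)x^2 + 2/3
order-2 term: (2223/32)x^2 + (273/16)x
order-3 term: -(741/32)x + 91/8
order-4 term: -741/64
the series for exp(S_{-3/2} ∘ D + D) f terminates at order 4
exp(S_{-3/2} ∘ D + D) f = -(3/2)x^4 + (43/4)x^3 + (1131/32)x^2 - (553/96)x + 473/192


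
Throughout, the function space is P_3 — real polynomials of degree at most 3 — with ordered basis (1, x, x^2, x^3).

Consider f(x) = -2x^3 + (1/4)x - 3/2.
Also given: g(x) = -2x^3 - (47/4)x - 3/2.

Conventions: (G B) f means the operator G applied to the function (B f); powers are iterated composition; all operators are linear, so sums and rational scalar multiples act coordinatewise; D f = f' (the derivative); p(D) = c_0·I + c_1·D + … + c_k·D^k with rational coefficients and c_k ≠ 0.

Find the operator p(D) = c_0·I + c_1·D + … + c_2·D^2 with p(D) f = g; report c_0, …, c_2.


D^0 f = -2x^3 + (1/4)x - 3/2
D^1 f = -6x^2 + 1/4
D^2 f = -12x
matching coefficients of g against c_0 f + c_1 Df + … from the top degree down determines the c_i
solution: c_0 = 1, c_1 = 0, c_2 = 1

c_0 = 1, c_1 = 0, c_2 = 1


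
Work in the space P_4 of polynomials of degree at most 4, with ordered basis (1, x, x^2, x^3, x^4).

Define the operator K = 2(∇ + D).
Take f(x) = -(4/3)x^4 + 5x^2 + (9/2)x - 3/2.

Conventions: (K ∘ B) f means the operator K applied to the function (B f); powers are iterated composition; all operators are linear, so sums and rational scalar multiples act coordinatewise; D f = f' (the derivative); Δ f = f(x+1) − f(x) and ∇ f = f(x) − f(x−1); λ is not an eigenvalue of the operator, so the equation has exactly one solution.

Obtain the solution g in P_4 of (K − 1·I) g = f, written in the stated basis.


write g with unknown coordinates in the stated basis and equate coefficients in (K − 1·I) g = f
solving from the highest basis element down gives g = (4/3)x^4 + (64/3)x^3 + 235x^2 + (10549/6)x + 39625/6
check: K g = (64/3)x^3 + 240x^2 + (5288/3)x + 19808/3
so K g − 1·g = -(4/3)x^4 + 5x^2 + (9/2)x - 3/2 = f ✓

the result is g(x) = (4/3)x^4 + (64/3)x^3 + 235x^2 + (10549/6)x + 39625/6


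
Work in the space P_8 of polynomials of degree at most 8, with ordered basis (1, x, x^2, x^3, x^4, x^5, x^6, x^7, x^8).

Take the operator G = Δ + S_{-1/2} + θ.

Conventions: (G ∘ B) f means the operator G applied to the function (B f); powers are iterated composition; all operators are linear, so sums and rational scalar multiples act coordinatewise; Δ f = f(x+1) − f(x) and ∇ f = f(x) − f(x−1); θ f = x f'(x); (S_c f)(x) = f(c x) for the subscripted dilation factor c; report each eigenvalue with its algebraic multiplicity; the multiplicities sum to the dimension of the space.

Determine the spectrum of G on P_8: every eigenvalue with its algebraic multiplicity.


image of 1: 1
image of x: (1/2)x + 1
image of x^2: (9/4)x^2 + 2x + 1
image of x^3: (23/8)x^3 + 3x^2 + 3x + 1
image of x^4: (65/16)x^4 + 4x^3 + 6x^2 + 4x + 1
image of x^5: (159/32)x^5 + 5x^4 + 10x^3 + 10x^2 + 5x + 1
image of x^6: (385/64)x^6 + 6x^5 + 15x^4 + 20x^3 + 15x^2 + 6x + 1
image of x^7: (895/128)x^7 + 7x^6 + 21x^5 + 35x^4 + 35x^3 + 21x^2 + 7x + 1
image of x^8: (2049/256)x^8 + 8x^7 + 28x^6 + 56x^5 + 70x^4 + 56x^3 + 28x^2 + 8x + 1
the matrix is upper triangular; its diagonal is (1, 1/2, 9/4, 23/8, 65/16, 159/32, 385/64, 895/128, 2049/256)
for a triangular matrix the eigenvalues are the diagonal entries, with algebraic multiplicity their repetition count

λ = 1/2 (multiplicity 1), λ = 1 (multiplicity 1), λ = 9/4 (multiplicity 1), λ = 23/8 (multiplicity 1), λ = 65/16 (multiplicity 1), λ = 159/32 (multiplicity 1), λ = 385/64 (multiplicity 1), λ = 895/128 (multiplicity 1), λ = 2049/256 (multiplicity 1)


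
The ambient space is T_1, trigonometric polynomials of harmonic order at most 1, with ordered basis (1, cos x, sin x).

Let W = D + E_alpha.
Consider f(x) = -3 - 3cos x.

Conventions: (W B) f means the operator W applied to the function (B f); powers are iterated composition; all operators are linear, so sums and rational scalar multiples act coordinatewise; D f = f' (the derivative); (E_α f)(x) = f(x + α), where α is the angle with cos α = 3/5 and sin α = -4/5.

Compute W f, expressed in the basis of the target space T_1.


g(x) = -3 - (9/5)cos x + (3/5)sin x

D f = 3sin x
E_alpha f = -3 - (9/5)cos x - (12/5)sin x
(D + E_alpha) f = -3 - (9/5)cos x + (3/5)sin x


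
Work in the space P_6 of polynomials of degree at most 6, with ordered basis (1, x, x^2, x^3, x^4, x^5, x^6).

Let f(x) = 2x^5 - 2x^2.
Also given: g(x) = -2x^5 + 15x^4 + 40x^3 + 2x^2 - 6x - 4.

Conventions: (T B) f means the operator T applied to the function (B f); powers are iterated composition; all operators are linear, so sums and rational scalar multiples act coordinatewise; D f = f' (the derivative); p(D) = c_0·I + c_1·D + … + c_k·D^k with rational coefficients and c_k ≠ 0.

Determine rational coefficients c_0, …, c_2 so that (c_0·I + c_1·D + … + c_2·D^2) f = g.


D^0 f = 2x^5 - 2x^2
D^1 f = 10x^4 - 4x
D^2 f = 40x^3 - 4
matching coefficients of g against c_0 f + c_1 Df + … from the top degree down determines the c_i
solution: c_0 = -1, c_1 = 3/2, c_2 = 1

p(D) = -I + (3/2)·D + D^2, i.e. c_0 = -1, c_1 = 3/2, c_2 = 1


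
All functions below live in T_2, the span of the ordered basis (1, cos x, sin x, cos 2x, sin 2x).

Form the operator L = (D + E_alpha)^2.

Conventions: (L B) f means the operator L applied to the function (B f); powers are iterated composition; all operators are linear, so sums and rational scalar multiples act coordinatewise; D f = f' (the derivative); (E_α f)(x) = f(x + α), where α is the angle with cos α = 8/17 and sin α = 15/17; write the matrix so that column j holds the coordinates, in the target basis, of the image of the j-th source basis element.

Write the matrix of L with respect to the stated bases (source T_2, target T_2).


image of 1: 1
image of cos x: -(960/289)cos x - (512/289)sin x
image of sin x: (512/289)cos x - (960/289)sin x
image of cos 2x: -(643203/83521)cos 2x + (263396/83521)sin 2x
image of sin 2x: -(263396/83521)cos 2x - (643203/83521)sin 2x
each image's coordinates form column j of the matrix

the matrix is [[1, 0, 0, 0, 0]; [0, -960/289, 512/289, 0, 0]; [0, -512/289, -960/289, 0, 0]; [0, 0, 0, -643203/83521, -263396/83521]; [0, 0, 0, 263396/83521, -643203/83521]] (rows listed top to bottom)


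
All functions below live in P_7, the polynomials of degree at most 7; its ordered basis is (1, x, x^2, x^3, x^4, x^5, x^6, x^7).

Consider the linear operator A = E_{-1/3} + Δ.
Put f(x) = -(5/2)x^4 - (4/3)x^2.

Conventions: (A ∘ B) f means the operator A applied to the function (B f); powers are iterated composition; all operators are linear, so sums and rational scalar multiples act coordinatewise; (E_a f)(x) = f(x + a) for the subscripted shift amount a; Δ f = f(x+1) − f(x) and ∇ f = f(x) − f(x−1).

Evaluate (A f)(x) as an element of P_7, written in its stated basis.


g(x) = -(5/2)x^4 - (20/3)x^3 - 18x^2 - (308/27)x - 325/81

E_{-1/3} f = -(5/2)x^4 + (10/3)x^3 - 3x^2 + (34/27)x - 29/162
Δ f = -10x^3 - 15x^2 - (38/3)x - 23/6
(E_{-1/3} + Δ) f = -(5/2)x^4 - (20/3)x^3 - 18x^2 - (308/27)x - 325/81


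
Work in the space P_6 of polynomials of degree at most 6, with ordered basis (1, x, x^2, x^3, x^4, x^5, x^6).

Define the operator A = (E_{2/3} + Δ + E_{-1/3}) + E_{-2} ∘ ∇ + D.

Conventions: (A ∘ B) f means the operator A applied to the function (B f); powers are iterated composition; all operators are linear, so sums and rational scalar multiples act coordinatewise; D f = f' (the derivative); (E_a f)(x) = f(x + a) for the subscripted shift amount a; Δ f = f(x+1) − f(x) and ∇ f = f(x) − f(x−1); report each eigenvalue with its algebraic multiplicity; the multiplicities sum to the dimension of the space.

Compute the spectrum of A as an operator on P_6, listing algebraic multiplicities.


λ = 2 (multiplicity 7)

image of 1: 2
image of x: 2x + 10/3
image of x^2: 2x^2 + (20/3)x - 31/9
image of x^3: 2x^3 + 10x^2 - (31/3)x + 547/27
image of x^4: 2x^4 + (40/3)x^3 - (62/3)x^2 + (2188/27)x - 5167/81
image of x^5: 2x^5 + (50/3)x^4 - (310/9)x^3 + (5470/27)x^2 - (25835/81)x + 51547/243
image of x^6: 2x^6 + 20x^5 - (155/3)x^4 + (10940/27)x^3 - (25835/27)x^2 + (103094/81)x - 483991/729
the matrix is upper triangular; its diagonal is (2, 2, 2, 2, 2, 2, 2)
for a triangular matrix the eigenvalues are the diagonal entries, with algebraic multiplicity their repetition count


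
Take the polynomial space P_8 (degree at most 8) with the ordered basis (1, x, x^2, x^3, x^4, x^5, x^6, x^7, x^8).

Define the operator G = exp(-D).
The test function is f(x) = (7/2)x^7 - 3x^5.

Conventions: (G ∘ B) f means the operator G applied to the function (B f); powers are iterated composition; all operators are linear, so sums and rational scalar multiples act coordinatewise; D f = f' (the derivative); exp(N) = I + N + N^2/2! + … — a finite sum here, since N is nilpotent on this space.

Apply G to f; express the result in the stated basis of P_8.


the result is g(x) = (7/2)x^7 - (49/2)x^6 + (141/2)x^5 - (215/2)x^4 + (185/2)x^3 - (87/2)x^2 + (19/2)x - 1/2

order-1 term: -(49/2)x^6 + 15x^4
order-2 term: (147/2)x^5 - 30x^3
order-3 term: -(245/2)x^4 + 30x^2
order-4 term: (245/2)x^3 - 15x
order-5 term: -(147/2)x^2 + 3
order-6 term: (49/2)x
order-7 term: -7/2
the series for exp(-D) f terminates at order 7
exp(-D) f = (7/2)x^7 - (49/2)x^6 + (141/2)x^5 - (215/2)x^4 + (185/2)x^3 - (87/2)x^2 + (19/2)x - 1/2


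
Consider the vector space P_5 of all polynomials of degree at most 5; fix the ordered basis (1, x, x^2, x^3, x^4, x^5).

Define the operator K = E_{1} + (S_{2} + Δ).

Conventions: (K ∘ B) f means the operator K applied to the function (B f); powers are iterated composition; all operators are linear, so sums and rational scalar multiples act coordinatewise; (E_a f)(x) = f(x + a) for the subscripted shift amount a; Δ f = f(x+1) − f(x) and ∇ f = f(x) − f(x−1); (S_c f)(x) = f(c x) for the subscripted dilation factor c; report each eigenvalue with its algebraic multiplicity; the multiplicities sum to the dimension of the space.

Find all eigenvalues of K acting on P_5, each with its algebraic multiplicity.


image of 1: 2
image of x: 3x + 2
image of x^2: 5x^2 + 4x + 2
image of x^3: 9x^3 + 6x^2 + 6x + 2
image of x^4: 17x^4 + 8x^3 + 12x^2 + 8x + 2
image of x^5: 33x^5 + 10x^4 + 20x^3 + 20x^2 + 10x + 2
the matrix is upper triangular; its diagonal is (2, 3, 5, 9, 17, 33)
for a triangular matrix the eigenvalues are the diagonal entries, with algebraic multiplicity their repetition count

λ = 2 (multiplicity 1), λ = 3 (multiplicity 1), λ = 5 (multiplicity 1), λ = 9 (multiplicity 1), λ = 17 (multiplicity 1), λ = 33 (multiplicity 1)


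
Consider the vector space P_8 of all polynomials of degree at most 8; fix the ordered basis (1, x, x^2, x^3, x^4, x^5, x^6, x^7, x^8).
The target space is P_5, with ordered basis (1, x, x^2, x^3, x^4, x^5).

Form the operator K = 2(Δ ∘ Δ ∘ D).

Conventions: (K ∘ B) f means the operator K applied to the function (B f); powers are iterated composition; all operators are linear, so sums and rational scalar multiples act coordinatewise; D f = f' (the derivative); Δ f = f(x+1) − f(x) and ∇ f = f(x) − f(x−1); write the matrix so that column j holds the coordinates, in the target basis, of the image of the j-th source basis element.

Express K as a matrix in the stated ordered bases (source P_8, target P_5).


the matrix is [[0, 0, 0, 12, 48, 140, 360, 868, 2016]; [0, 0, 0, 0, 48, 240, 840, 2520, 6944]; [0, 0, 0, 0, 0, 120, 720, 2940, 10080]; [0, 0, 0, 0, 0, 0, 240, 1680, 7840]; [0, 0, 0, 0, 0, 0, 0, 420, 3360]; [0, 0, 0, 0, 0, 0, 0, 0, 672]] (rows listed top to bottom)

image of 1: 0
image of x: 0
image of x^2: 0
image of x^3: 12
image of x^4: 48x + 48
image of x^5: 120x^2 + 240x + 140
image of x^6: 240x^3 + 720x^2 + 840x + 360
image of x^7: 420x^4 + 1680x^3 + 2940x^2 + 2520x + 868
image of x^8: 672x^5 + 3360x^4 + 7840x^3 + 10080x^2 + 6944x + 2016
each image's coordinates form column j of the matrix


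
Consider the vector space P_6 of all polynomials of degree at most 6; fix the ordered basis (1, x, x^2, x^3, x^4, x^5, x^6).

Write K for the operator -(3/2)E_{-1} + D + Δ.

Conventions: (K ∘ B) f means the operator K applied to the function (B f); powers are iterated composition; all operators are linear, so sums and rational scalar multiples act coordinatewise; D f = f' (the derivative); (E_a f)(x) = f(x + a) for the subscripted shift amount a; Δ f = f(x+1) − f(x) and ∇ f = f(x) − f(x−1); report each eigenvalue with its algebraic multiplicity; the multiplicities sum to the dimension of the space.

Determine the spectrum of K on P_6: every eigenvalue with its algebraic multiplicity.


λ = -3/2 (multiplicity 7)

image of 1: -3/2
image of x: -(3/2)x + 7/2
image of x^2: -(3/2)x^2 + 7x - 1/2
image of x^3: -(3/2)x^3 + (21/2)x^2 - (3/2)x + 5/2
image of x^4: -(3/2)x^4 + 14x^3 - 3x^2 + 10x - 1/2
image of x^5: -(3/2)x^5 + (35/2)x^4 - 5x^3 + 25x^2 - (5/2)x + 5/2
image of x^6: -(3/2)x^6 + 21x^5 - (15/2)x^4 + 50x^3 - (15/2)x^2 + 15x - 1/2
the matrix is upper triangular; its diagonal is (-3/2, -3/2, -3/2, -3/2, -3/2, -3/2, -3/2)
for a triangular matrix the eigenvalues are the diagonal entries, with algebraic multiplicity their repetition count


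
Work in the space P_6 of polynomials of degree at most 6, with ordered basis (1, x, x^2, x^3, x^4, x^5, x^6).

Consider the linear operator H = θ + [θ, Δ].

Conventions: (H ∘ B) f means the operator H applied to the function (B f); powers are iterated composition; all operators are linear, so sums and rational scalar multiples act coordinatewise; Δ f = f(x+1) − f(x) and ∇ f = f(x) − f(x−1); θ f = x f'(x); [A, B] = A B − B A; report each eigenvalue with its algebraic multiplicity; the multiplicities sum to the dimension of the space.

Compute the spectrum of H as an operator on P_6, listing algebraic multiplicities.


λ = 0 (multiplicity 1), λ = 1 (multiplicity 1), λ = 2 (multiplicity 1), λ = 3 (multiplicity 1), λ = 4 (multiplicity 1), λ = 5 (multiplicity 1), λ = 6 (multiplicity 1)

image of 1: 0
image of x: x - 1
image of x^2: 2x^2 - 2x - 2
image of x^3: 3x^3 - 3x^2 - 6x - 3
image of x^4: 4x^4 - 4x^3 - 12x^2 - 12x - 4
image of x^5: 5x^5 - 5x^4 - 20x^3 - 30x^2 - 20x - 5
image of x^6: 6x^6 - 6x^5 - 30x^4 - 60x^3 - 60x^2 - 30x - 6
the matrix is upper triangular; its diagonal is (0, 1, 2, 3, 4, 5, 6)
for a triangular matrix the eigenvalues are the diagonal entries, with algebraic multiplicity their repetition count


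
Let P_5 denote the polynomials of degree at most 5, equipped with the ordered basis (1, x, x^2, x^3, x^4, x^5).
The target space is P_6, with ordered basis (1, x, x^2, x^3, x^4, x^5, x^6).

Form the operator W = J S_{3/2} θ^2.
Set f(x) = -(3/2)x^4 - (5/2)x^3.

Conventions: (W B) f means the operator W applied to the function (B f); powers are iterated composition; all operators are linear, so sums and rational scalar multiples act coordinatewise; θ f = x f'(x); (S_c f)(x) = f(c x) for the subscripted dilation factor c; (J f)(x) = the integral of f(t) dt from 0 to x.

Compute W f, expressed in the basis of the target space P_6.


the image equals g(x) = -(243/10)x^5 - (1215/64)x^4

θ f = -6x^4 - (15/2)x^3
θ θ f = -24x^4 - (45/2)x^3
S_{3/2} θ^2 f = -(243/2)x^4 - (1215/16)x^3
J S_{3/2} θ^2 f = -(243/10)x^5 - (1215/64)x^4


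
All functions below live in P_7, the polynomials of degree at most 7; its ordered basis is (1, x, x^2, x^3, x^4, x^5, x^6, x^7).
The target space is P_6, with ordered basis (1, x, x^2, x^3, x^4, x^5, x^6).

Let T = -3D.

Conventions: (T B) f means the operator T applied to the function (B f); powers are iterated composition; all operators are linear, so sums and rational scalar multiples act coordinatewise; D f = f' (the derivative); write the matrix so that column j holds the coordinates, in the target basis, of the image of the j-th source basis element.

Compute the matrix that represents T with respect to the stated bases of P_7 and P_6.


the matrix is [[0, -3, 0, 0, 0, 0, 0, 0]; [0, 0, -6, 0, 0, 0, 0, 0]; [0, 0, 0, -9, 0, 0, 0, 0]; [0, 0, 0, 0, -12, 0, 0, 0]; [0, 0, 0, 0, 0, -15, 0, 0]; [0, 0, 0, 0, 0, 0, -18, 0]; [0, 0, 0, 0, 0, 0, 0, -21]] (rows listed top to bottom)

image of 1: 0
image of x: -3
image of x^2: -6x
image of x^3: -9x^2
image of x^4: -12x^3
image of x^5: -15x^4
image of x^6: -18x^5
image of x^7: -21x^6
each image's coordinates form column j of the matrix


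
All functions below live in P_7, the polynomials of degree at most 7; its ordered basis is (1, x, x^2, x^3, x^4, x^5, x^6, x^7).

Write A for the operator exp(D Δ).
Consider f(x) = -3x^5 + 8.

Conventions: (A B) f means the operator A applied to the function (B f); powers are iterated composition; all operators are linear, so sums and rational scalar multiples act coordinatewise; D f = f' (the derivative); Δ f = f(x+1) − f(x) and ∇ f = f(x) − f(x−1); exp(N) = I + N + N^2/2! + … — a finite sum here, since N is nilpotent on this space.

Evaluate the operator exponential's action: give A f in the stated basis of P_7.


g(x) = -3x^5 - 60x^3 - 90x^2 - 240x - 187

order-1 term: -60x^3 - 90x^2 - 60x - 15
order-2 term: -180x - 180
the series for exp(D Δ) f terminates at order 2
exp(D Δ) f = -3x^5 - 60x^3 - 90x^2 - 240x - 187
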